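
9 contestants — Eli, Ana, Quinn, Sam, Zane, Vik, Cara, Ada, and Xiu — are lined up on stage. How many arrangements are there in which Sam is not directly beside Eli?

282240

Of the 9! = 362880 arrangements, those with Sam and Eli adjacent number 2 × 8! = 80640 (treat the pair as a block with 2 internal orders).
Complementary counting: 362880 − 80640 = 282240.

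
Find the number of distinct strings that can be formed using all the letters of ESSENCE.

ESSENCE has 7 letters with E appearing 3 times and S appearing twice.
The number of distinct arrangements is 7!/(3!·2!) = 5040/12 = 420.

420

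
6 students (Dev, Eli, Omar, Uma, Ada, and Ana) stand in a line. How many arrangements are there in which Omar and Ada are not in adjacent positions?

480

There are 6! = 720 arrangements in all. If Omar and Ada are adjacent, merging them into one block gives 2·(5)! = 240 arrangements.
Complementary counting: 720 − 240 = 480.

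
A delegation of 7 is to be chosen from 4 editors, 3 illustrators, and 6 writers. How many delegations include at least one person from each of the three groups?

With no constraint there are C(13,7) = 1716 possible selections.
Selections missing a whole group: no editors → C(9,7) = 36; no illustrators → C(10,7) = 120; no writers → C(7,7) = 1.
Add back selections omitting two groups (i.e. drawn from a single group): C(4,7) + C(3,7) + C(6,7) = 0.
By inclusion–exclusion: 1716 − 157 + 0 = 1559.

1559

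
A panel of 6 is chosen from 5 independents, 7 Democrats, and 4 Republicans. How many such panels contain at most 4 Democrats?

7812

Split by how many Democrats are chosen (0 through 4).
Sum: C(7,0)·C(9,6) + C(7,1)·C(9,5) + C(7,2)·C(9,4) + C(7,3)·C(9,3) + C(7,4)·C(9,2) = 84 + 882 + 2646 + 2940 + 1260 = 7812.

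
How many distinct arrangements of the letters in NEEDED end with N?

Fix N in the last position and arrange the remaining 5 letters.
Those 5 letters have D appearing twice and E appearing 3 times, giving (5)!/(3!·2!) = 10.

10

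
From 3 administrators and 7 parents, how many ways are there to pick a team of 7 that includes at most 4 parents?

Split by how many parents are chosen (0 through 4).
Sum: C(7,0)·C(3,7) + C(7,1)·C(3,6) + C(7,2)·C(3,5) + C(7,3)·C(3,4) + C(7,4)·C(3,3) = 0 + 0 + 0 + 0 + 35 = 35.

35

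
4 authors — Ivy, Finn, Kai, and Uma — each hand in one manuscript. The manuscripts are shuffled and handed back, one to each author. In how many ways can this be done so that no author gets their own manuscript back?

This is the derangement count D_4: permutations of 4 items with no fixed point.
By inclusion–exclusion this is Σ_{j=0}^{4} (−1)^j C(4,j)·(4−j)!.
Computing: 24 − 24 + 12 − 4 + 1 = 9.

9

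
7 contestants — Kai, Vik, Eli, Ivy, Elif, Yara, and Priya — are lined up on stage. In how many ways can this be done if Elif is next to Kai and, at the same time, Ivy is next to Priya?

480

Treat {Elif,Kai} as one block (2 orders) and {Ivy,Priya} as another (2 orders).
That leaves 5 units to arrange: 2 × 2 × 5! = 4 × 120 = 480.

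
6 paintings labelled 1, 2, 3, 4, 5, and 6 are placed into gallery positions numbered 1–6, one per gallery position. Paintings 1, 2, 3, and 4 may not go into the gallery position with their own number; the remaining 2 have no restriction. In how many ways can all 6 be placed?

362

Let Aᵢ (for 1 ≤ i ≤ 4) be the placements that put painting i in its forbidden gallery position. Any j of these fix j positions, leaving (6−j)! ways to fill the rest, and there are C(4,j) ways to pick which j.
By inclusion–exclusion, the number of valid placements is Σ_{j=0}^{4} (−1)^j C(4,j)·(6−j)!.
Computing: 720 − 480 + 144 − 24 + 2 = 362.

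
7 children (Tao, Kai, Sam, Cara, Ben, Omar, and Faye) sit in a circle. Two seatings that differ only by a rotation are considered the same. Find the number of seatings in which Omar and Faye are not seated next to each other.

Without the restriction there are (6)! = 720 seatings.
Seatings with Omar beside Faye: treat them as a block with 2 internal orders, giving 2 × (5)! = 240.
Subtracting, 720 − 240 = 480.

480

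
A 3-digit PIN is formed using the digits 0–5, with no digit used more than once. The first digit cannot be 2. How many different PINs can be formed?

The first digit has 6−1 = 5 choices (anything except 2).
The remaining 2 digits are filled from the other 5 symbols without repetition: 5 × 4 = 20.
Total: 5 × 20 = 100.

100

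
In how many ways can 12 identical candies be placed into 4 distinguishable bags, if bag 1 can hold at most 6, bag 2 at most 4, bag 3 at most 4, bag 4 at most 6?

Ignoring the caps, the number of non-negative solutions to x_1+…+x_4 = 12 is C(15,3) = 455.
Subtract solutions that violate a single cap (substitute x_i' = x_i − (cap_i+1)): x_1 ≥ 7 gives C(8,3) = 56; x_2 ≥ 5 gives C(10,3) = 120; x_3 ≥ 5 gives C(10,3) = 120; x_4 ≥ 7 gives C(8,3) = 56. Together 352.
Add back pairs where two caps are both exceeded: 1 + 1 + 0 + 10 + 1 + 1 = 14.
By inclusion–exclusion the count is 455 − 352 + 14 = 117.

117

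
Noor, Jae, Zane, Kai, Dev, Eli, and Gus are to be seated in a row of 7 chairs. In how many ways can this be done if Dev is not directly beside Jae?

3600

Of the 7! = 5040 arrangements, those with Dev and Jae adjacent number 2 × 6! = 1440 (treat the pair as a block with 2 internal orders).
So 5040 − 1440 = 3600 arrangements keep them apart.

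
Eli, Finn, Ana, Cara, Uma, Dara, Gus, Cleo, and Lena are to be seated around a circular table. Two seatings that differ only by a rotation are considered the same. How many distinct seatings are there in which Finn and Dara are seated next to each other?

Glue Finn and Dara into a block (2 internal orders). Seating 8 units around a circle gives (7)! arrangements.
So 2 × (7)! = 2 × 5040 = 10080.

10080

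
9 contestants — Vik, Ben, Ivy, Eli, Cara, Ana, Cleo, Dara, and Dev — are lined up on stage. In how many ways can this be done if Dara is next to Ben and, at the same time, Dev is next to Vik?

20160

Treat {Dara,Ben} as one block (2 orders) and {Dev,Vik} as another (2 orders).
That leaves 7 units to arrange: 2 × 2 × 7! = 4 × 5040 = 20160.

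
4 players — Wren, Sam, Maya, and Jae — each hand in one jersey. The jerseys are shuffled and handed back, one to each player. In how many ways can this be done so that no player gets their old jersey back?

9

Let Aᵢ be the assignments in which player i gets their old jersey. We want the size of the complement of A₁∪…∪A_4.
By inclusion–exclusion this is Σ_{j=0}^{4} (−1)^j C(4,j)·(4−j)!.
Computing: 24 − 24 + 12 − 4 + 1 = 9.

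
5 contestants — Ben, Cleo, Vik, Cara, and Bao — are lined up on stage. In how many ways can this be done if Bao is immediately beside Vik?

Treat {Bao, Vik} as a single unit. There are 4 units to order, and the pair itself can be ordered 2 ways.
That gives 2 × 4! = 2 × 24 = 48.

48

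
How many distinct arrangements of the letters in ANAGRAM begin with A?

With the first slot taken by A, it remains to arrange the other 6 letters (NAGRAM).
Those 6 letters have A appearing twice, giving (6)!/(2!) = 360.

360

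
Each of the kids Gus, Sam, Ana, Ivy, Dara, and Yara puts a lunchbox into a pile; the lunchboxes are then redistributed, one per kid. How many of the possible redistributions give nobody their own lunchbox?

265

Count assignments avoiding every fixed point. For any j of the 6 kids fixed to their own lunchbox, the other 6−j can be arranged in (6−j)! ways.
By inclusion–exclusion this is Σ_{j=0}^{6} (−1)^j C(6,j)·(6−j)!.
Computing: 720 − 720 + 360 − 120 + 30 − 6 + 1 = 265.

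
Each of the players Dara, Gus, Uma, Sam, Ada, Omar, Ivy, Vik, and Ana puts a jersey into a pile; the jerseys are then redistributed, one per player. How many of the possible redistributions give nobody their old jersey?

This is the derangement count D_9: permutations of 9 items with no fixed point.
By inclusion–exclusion this is Σ_{j=0}^{9} (−1)^j C(9,j)·(9−j)!.
Computing: 362880 − 362880 + 181440 − 60480 + 15120 − 3024 + 504 − 72 + 9 − 1 = 133496.

133496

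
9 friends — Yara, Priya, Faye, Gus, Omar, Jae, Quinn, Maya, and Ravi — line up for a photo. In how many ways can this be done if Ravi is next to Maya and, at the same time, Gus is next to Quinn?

20160

Treat {Ravi,Maya} as one block (2 orders) and {Gus,Quinn} as another (2 orders).
That leaves 7 units to arrange: 2 × 2 × 7! = 4 × 5040 = 20160.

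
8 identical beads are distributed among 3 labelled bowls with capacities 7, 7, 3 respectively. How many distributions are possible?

28

By stars and bars, unrestricted non-negative solutions to x_1+…+x_3 = 8 number C(8+2,2) = 45.
Subtract solutions that violate a single cap (substitute x_i' = x_i − (cap_i+1)): x_1 ≥ 8 gives C(2,2) = 1; x_2 ≥ 8 gives C(2,2) = 1; x_3 ≥ 4 gives C(6,2) = 15. Together 17.
No two caps can be exceeded simultaneously, so the pair terms are all 0.
By inclusion–exclusion the count is 45 − 17 + 0 = 28.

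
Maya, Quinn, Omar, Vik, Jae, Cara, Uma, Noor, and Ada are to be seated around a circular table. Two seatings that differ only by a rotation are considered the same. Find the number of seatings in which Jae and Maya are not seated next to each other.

30240

Without the restriction there are (8)! = 40320 seatings.
Those with Jae next to Maya: fuse the pair into one unit and seat 8 units around a circle — 2·(7)! = 10080.
Subtracting, 40320 − 10080 = 30240.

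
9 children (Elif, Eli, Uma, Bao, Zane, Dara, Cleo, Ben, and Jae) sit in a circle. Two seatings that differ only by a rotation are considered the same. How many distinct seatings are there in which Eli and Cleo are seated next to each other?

Glue Eli and Cleo into a block (2 internal orders). Seating 8 units around a circle gives (7)! arrangements.
So 2 × (7)! = 2 × 5040 = 10080.

10080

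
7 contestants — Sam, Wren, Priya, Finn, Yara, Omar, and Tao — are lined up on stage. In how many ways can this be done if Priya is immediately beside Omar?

1440

Treat {Priya, Omar} as a single unit. There are 6 units to order, and the pair itself can be ordered 2 ways.
That gives 2 × 6! = 2 × 720 = 1440.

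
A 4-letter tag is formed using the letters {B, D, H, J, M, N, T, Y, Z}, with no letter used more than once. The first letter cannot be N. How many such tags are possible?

The first letter has 9−1 = 8 choices (anything except N).
The remaining 3 letters are filled from the other 8 symbols without repetition: 8 × 7 × 6 = 336.
Total: 8 × 336 = 2688.

2688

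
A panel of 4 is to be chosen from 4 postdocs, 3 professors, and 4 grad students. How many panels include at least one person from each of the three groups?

192

Unrestricted: C(11,4) = 330 ways to pick any 4 of the 11.
Selections missing a whole group: no postdocs → C(7,4) = 35; no professors → C(8,4) = 70; no grad students → C(7,4) = 35.
Add back selections omitting two groups (i.e. drawn from a single group): C(4,4) + C(3,4) + C(4,4) = 2.
By inclusion–exclusion: 330 − 140 + 2 = 192.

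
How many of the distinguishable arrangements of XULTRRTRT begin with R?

Fix R in the first position and arrange the remaining 8 letters.
Those 8 letters have R appearing twice and T appearing 3 times, giving (8)!/(3!·2!) = 3360.

3360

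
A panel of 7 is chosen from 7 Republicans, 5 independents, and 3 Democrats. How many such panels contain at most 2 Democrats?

5940

Split by how many Democrats are chosen (0 through 2).
Sum: C(3,0)·C(12,7) + C(3,1)·C(12,6) + C(3,2)·C(12,5) = 792 + 2772 + 2376 = 5940.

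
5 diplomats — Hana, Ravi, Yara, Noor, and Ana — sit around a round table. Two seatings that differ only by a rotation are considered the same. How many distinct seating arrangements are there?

Around a circle, 5 distinct people have 5!/5 = (4)! = 24 rotationally distinct seatings.

24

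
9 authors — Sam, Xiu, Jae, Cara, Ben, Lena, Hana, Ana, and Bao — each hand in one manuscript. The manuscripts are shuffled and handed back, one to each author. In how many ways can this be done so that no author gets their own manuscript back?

Let Aᵢ be the assignments in which author i gets their own manuscript. We want the size of the complement of A₁∪…∪A_9.
By inclusion–exclusion this is Σ_{j=0}^{9} (−1)^j C(9,j)·(9−j)!.
Computing: 362880 − 362880 + 181440 − 60480 + 15120 − 3024 + 504 − 72 + 9 − 1 = 133496.

133496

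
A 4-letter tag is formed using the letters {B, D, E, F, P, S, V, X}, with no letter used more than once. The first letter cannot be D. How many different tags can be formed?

The first letter has 8−1 = 7 choices (anything except D).
The remaining 3 letters are filled from the other 7 symbols without repetition: 7 × 6 × 5 = 210.
Total: 7 × 210 = 1470.

1470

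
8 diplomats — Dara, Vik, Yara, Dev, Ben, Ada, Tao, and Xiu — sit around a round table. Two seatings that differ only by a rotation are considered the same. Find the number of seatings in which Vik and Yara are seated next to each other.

Glue Vik and Yara into a block (2 internal orders). Seating 7 units around a circle gives (6)! arrangements.
So 2 × (6)! = 2 × 720 = 1440.

1440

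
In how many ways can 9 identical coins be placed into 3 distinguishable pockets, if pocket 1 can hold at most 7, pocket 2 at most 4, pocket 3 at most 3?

By stars and bars, unrestricted non-negative solutions to x_1+…+x_3 = 9 number C(9+2,2) = 55.
Subtract solutions that violate a single cap (substitute x_i' = x_i − (cap_i+1)): x_1 ≥ 8 gives C(3,2) = 3; x_2 ≥ 5 gives C(6,2) = 15; x_3 ≥ 4 gives C(7,2) = 21. Together 39.
Add back pairs where two caps are both exceeded: 0 + 0 + 1 = 1.
By inclusion–exclusion the count is 55 − 39 + 1 = 17.

17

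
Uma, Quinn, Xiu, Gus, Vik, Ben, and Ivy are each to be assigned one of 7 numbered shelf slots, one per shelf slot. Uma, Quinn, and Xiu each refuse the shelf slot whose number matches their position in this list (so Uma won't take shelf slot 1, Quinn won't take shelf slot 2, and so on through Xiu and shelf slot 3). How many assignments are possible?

Let Aᵢ (for i ∈ {1, 2, 3}) be the placements that put person i in their forbidden shelf slot. Any j of these fix j positions, leaving (7−j)! ways to fill the rest, and there are C(3,j) ways to pick which j.
By inclusion–exclusion, the number of valid placements is Σ_{j=0}^{3} (−1)^j C(3,j)·(7−j)!.
Computing: 5040 − 2160 + 360 − 24 = 3216.

3216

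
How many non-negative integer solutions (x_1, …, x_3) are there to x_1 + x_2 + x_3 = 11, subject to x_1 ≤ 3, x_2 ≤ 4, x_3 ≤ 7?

By stars and bars, unrestricted non-negative solutions to x_1+…+x_3 = 11 number C(11+2,2) = 78.
Subtract solutions that violate a single cap (substitute x_i' = x_i − (cap_i+1)): x_1 ≥ 4 gives C(9,2) = 36; x_2 ≥ 5 gives C(8,2) = 28; x_3 ≥ 8 gives C(5,2) = 10. Together 74.
Add back pairs where two caps are both exceeded: 6 + 0 + 0 = 6.
By inclusion–exclusion the count is 78 − 74 + 6 = 10.

10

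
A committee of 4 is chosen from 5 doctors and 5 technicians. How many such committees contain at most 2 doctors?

Split by how many doctors are chosen (0 through 2).
Sum: C(5,0)·C(5,4) + C(5,1)·C(5,3) + C(5,2)·C(5,2) = 5 + 50 + 100 = 155.

155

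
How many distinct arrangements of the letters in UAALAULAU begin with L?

280

With the first slot taken by L, it remains to arrange the other 8 letters (UAAAULAU).
Those 8 letters have A appearing 4 times and U appearing 3 times, giving (8)!/(4!·3!) = 280.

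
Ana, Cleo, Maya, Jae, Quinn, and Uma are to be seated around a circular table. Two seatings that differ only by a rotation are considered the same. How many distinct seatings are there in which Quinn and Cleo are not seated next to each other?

All circular seatings of 6 people number (5)! = 120.
Those with Quinn next to Cleo: fuse the pair into one unit and seat 5 units around a circle — 2·(4)! = 48.
Subtracting, 120 − 48 = 72.

72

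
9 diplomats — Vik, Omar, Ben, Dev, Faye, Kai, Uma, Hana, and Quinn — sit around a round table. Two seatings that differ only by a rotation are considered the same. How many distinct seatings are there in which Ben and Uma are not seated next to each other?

All circular seatings of 9 people number (8)! = 40320.
Seatings with Ben beside Uma: treat them as a block with 2 internal orders, giving 2 × (7)! = 10080.
Subtracting, 40320 − 10080 = 30240.

30240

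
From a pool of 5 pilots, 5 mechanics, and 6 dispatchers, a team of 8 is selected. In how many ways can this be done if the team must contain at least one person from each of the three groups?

12495

Unrestricted: C(16,8) = 12870 ways to pick any 8 of the 16.
Subtract selections that omit an entire group: no pilots → C(11,8) = 165; no mechanics → C(11,8) = 165; no dispatchers → C(10,8) = 45.
Add back selections omitting two groups (i.e. drawn from a single group): C(5,8) + C(5,8) + C(6,8) = 0.
By inclusion–exclusion: 12870 − 375 + 0 = 12495.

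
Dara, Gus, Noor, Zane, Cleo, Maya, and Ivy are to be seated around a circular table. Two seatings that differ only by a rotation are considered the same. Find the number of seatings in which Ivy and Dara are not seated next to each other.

480

Without the restriction there are (6)! = 720 seatings.
Seatings with Ivy beside Dara: treat them as a block with 2 internal orders, giving 2 × (5)! = 240.
Subtracting, 720 − 240 = 480.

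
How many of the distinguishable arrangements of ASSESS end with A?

5

Fix A in the last position and arrange the remaining 5 letters.
Those 5 letters have S appearing 4 times, giving (5)!/(4!) = 5.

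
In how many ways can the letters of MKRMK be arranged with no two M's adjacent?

18

Total arrangements of MKRMK: 5!/(2!·2!) = 30.
Arrangements with the M's together: treat MM as one letter, giving (4)!/(2!) = 12.
Subtracting, 30 − 12 = 18 arrangements keep the M's apart.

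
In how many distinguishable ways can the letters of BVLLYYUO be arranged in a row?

10080

BVLLYYUO has 8 letters with L appearing twice and Y appearing twice.
The number of distinct arrangements is 8!/(2!·2!) = 40320/4 = 10080.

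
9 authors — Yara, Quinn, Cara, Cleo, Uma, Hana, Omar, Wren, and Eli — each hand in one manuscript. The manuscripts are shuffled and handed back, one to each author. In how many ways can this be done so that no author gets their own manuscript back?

133496

Count assignments avoiding every fixed point. For any j of the 9 authors fixed to their own manuscript, the other 9−j can be arranged in (9−j)! ways.
By inclusion–exclusion this is Σ_{j=0}^{9} (−1)^j C(9,j)·(9−j)!.
Computing: 362880 − 362880 + 181440 − 60480 + 15120 − 3024 + 504 − 72 + 9 − 1 = 133496.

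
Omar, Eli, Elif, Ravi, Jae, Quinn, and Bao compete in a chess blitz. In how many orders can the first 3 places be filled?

This is an ordered selection of 3 from 7: P(7,3).
That gives 7 × 6 × 5 = 210.

210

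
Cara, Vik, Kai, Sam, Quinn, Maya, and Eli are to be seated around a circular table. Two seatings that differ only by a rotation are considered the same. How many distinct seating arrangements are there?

720

Fix one person's seat to break rotational symmetry; the remaining 6 people can be arranged in (6)! = 720 ways.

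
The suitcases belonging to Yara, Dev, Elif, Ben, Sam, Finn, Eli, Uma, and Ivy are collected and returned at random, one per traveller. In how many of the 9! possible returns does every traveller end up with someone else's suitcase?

Count assignments avoiding every fixed point. For any j of the 9 travellers fixed to their own suitcase, the other 9−j can be arranged in (9−j)! ways.
By inclusion–exclusion this is Σ_{j=0}^{9} (−1)^j C(9,j)·(9−j)!.
Computing: 362880 − 362880 + 181440 − 60480 + 15120 − 3024 + 504 − 72 + 9 − 1 = 133496.

133496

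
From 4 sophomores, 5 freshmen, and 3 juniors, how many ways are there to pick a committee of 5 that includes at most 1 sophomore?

336

Split by how many sophomores are chosen (0 through 1).
Sum: C(4,0)·C(8,5) + C(4,1)·C(8,4) = 56 + 280 = 336.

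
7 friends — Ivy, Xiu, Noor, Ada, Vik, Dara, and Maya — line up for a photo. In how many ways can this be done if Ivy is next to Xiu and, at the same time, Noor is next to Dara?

Treat {Ivy,Xiu} as one block (2 orders) and {Noor,Dara} as another (2 orders).
That leaves 5 units to arrange: 2 × 2 × 5! = 4 × 120 = 480.

480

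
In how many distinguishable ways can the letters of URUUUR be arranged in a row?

Letter multiplicities in URUUUR: R×2, U×4.
Dividing 6! = 720 by 4!·2! = 48 for the repeated letters gives 15.

15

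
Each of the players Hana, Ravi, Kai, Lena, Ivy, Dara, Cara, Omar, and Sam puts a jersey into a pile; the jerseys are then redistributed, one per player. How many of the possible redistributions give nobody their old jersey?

133496

Count assignments avoiding every fixed point. For any j of the 9 players fixed to their old jersey, the other 9−j can be arranged in (9−j)! ways.
By inclusion–exclusion this is Σ_{j=0}^{9} (−1)^j C(9,j)·(9−j)!.
Computing: 362880 − 362880 + 181440 − 60480 + 15120 − 3024 + 504 − 72 + 9 − 1 = 133496.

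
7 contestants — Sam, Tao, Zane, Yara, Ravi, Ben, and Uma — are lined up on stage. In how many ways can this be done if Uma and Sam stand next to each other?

1440

Treat {Uma, Sam} as a single unit. There are 6 units to order, and the pair itself can be ordered 2 ways.
So the count is 2·(6)! = 1440.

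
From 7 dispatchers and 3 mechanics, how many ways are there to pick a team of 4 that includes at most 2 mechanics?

203

Split by how many mechanics are chosen (0 through 2).
Sum: C(3,0)·C(7,4) + C(3,1)·C(7,3) + C(3,2)·C(7,2) = 35 + 105 + 63 = 203.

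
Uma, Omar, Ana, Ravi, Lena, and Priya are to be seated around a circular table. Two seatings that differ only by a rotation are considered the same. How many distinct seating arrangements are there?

Around a circle, 6 distinct people have 6!/6 = (5)! = 120 rotationally distinct seatings.

120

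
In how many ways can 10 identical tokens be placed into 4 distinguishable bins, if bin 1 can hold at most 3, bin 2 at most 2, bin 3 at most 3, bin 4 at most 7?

38

Ignoring the caps, the number of non-negative solutions to x_1+…+x_4 = 10 is C(13,3) = 286.
Subtract solutions that violate a single cap (substitute x_i' = x_i − (cap_i+1)): x_1 ≥ 4 gives C(9,3) = 84; x_2 ≥ 3 gives C(10,3) = 120; x_3 ≥ 4 gives C(9,3) = 84; x_4 ≥ 8 gives C(5,3) = 10. Together 298.
Add back pairs where two caps are both exceeded: 20 + 10 + 0 + 20 + 0 + 0 = 50.
By inclusion–exclusion the count is 286 − 298 + 50 = 38.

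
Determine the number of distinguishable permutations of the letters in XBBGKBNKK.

10080

The 9 letters of XBBGKBNKK have repeats: B appearing 3 times and K appearing 3 times.
The number of distinct arrangements is 9!/(3!·3!) = 362880/36 = 10080.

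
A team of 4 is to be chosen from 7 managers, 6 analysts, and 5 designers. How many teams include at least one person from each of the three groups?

Unrestricted: C(18,4) = 3060 ways to pick any 4 of the 18.
Selections missing a whole group: no managers → C(11,4) = 330; no analysts → C(12,4) = 495; no designers → C(13,4) = 715.
Add back selections omitting two groups (i.e. drawn from a single group): C(7,4) + C(6,4) + C(5,4) = 55.
By inclusion–exclusion: 3060 − 1540 + 55 = 1575.

1575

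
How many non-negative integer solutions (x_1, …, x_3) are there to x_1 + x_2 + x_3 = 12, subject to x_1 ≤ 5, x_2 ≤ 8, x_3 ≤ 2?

By stars and bars, unrestricted non-negative solutions to x_1+…+x_3 = 12 number C(12+2,2) = 91.
Subtract solutions that violate a single cap (substitute x_i' = x_i − (cap_i+1)): x_1 ≥ 6 gives C(8,2) = 28; x_2 ≥ 9 gives C(5,2) = 10; x_3 ≥ 3 gives C(11,2) = 55. Together 93.
Add back pairs where two caps are both exceeded: 0 + 10 + 1 = 11.
By inclusion–exclusion the count is 91 − 93 + 11 = 9.

9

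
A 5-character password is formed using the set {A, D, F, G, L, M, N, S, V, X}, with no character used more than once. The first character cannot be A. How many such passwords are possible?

The first character has 10−1 = 9 choices (anything except A).
The remaining 4 characters are filled from the other 9 symbols without repetition: 9 × 8 × 7 × 6 = 3024.
Total: 9 × 3024 = 27216.

27216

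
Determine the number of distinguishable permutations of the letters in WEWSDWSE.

1680

The 8 letters of WEWSDWSE have repeats: E appearing twice, S appearing twice, and W appearing 3 times.
The number of distinct arrangements is 8!/(3!·2!·2!) = 40320/24 = 1680.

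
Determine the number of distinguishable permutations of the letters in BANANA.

60

Letter multiplicities in BANANA: A×3, B×1, N×2.
So there are 6! / (3!·2!) = 60 distinguishable arrangements.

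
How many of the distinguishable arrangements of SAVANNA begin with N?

With the first slot taken by N, it remains to arrange the other 6 letters (SAVANA).
Those 6 letters have A appearing 3 times, giving (6)!/(3!) = 120.

120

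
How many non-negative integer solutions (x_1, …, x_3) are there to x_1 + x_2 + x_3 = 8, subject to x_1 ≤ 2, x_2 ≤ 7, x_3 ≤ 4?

14

By stars and bars, unrestricted non-negative solutions to x_1+…+x_3 = 8 number C(8+2,2) = 45.
Subtract solutions that violate a single cap (substitute x_i' = x_i − (cap_i+1)): x_1 ≥ 3 gives C(7,2) = 21; x_2 ≥ 8 gives C(2,2) = 1; x_3 ≥ 5 gives C(5,2) = 10. Together 32.
Add back pairs where two caps are both exceeded: 0 + 1 + 0 = 1.
By inclusion–exclusion the count is 45 − 32 + 1 = 14.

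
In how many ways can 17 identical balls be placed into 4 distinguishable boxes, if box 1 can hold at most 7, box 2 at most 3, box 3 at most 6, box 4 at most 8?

Ignoring the caps, the number of non-negative solutions to x_1+…+x_4 = 17 is C(20,3) = 1140.
Subtract solutions that violate a single cap (substitute x_i' = x_i − (cap_i+1)): x_1 ≥ 8 gives C(12,3) = 220; x_2 ≥ 4 gives C(16,3) = 560; x_3 ≥ 7 gives C(13,3) = 286; x_4 ≥ 9 gives C(11,3) = 165. Together 1231.
Add back pairs where two caps are both exceeded: 56 + 10 + 1 + 84 + 35 + 4 = 190.
By inclusion–exclusion the count is 1140 − 1231 + 190 = 99.

99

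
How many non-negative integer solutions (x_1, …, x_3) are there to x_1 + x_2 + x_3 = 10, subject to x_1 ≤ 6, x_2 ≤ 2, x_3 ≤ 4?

Without the upper bounds there are C(12,2) = 66 ways to split 10 among 3 variables.
Subtract solutions that violate a single cap (substitute x_i' = x_i − (cap_i+1)): x_1 ≥ 7 gives C(5,2) = 10; x_2 ≥ 3 gives C(9,2) = 36; x_3 ≥ 5 gives C(7,2) = 21. Together 67.
Add back pairs where two caps are both exceeded: 1 + 0 + 6 = 7.
By inclusion–exclusion the count is 66 − 67 + 7 = 6.

6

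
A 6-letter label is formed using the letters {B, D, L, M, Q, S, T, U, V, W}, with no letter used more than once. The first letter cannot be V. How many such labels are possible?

136080

The first letter has 10−1 = 9 choices (anything except V).
The remaining 5 letters are filled from the other 9 symbols without repetition: 9 × 8 × 7 × 6 × 5 = 15120.
Total: 9 × 15120 = 136080.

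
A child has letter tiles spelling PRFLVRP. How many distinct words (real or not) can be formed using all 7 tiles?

1260

PRFLVRP has 7 letters with P appearing twice and R appearing twice.
Dividing 7! = 5040 by 2!·2! = 4 for the repeated letters gives 1260.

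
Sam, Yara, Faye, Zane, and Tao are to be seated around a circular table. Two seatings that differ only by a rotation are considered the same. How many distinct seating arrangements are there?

24

Seat Sam anywhere (absorbing the rotational symmetry), then permute the other 4: (4)! = 24.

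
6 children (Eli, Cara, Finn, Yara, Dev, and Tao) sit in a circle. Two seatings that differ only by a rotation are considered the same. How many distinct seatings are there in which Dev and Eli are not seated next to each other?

72

Without the restriction there are (5)! = 120 seatings.
Those with Dev next to Eli: fuse the pair into one unit and seat 5 units around a circle — 2·(4)! = 48.
Subtracting, 120 − 48 = 72.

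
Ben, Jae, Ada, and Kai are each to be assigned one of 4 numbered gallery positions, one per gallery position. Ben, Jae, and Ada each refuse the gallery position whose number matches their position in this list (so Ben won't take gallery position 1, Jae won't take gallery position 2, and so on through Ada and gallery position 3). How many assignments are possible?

11

Let Aᵢ (for i ∈ {1, 2, 3}) be the placements that put person i in their forbidden gallery position. Any j of these fix j positions, leaving (4−j)! ways to fill the rest, and there are C(3,j) ways to pick which j.
By inclusion–exclusion, the number of valid placements is Σ_{j=0}^{3} (−1)^j C(3,j)·(4−j)!.
Computing: 24 − 18 + 6 − 1 = 11.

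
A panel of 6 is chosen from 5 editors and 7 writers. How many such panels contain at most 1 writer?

Split by how many writers are chosen (0 through 1).
Sum: C(7,0)·C(5,6) + C(7,1)·C(5,5) = 0 + 7 = 7.

7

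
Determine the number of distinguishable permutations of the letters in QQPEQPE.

Letter multiplicities in QQPEQPE: E×2, P×2, Q×3.
Dividing 7! = 5040 by 3!·2!·2! = 24 for the repeated letters gives 210.

210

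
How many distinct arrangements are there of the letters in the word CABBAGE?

Letter multiplicities in CABBAGE: A×2, B×2, C×1, E×1, G×1.
So there are 7! / (2!·2!) = 1260 distinguishable arrangements.

1260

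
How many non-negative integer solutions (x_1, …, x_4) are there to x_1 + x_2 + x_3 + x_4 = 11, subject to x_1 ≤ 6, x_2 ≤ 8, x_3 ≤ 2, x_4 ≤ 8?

148

Without the upper bounds there are C(14,3) = 364 ways to split 11 among 4 variables.
Subtract solutions that violate a single cap (substitute x_i' = x_i − (cap_i+1)): x_1 ≥ 7 gives C(7,3) = 35; x_2 ≥ 9 gives C(5,3) = 10; x_3 ≥ 3 gives C(11,3) = 165; x_4 ≥ 9 gives C(5,3) = 10. Together 220.
Add back pairs where two caps are both exceeded: 0 + 4 + 0 + 0 + 0 + 0 = 4.
By inclusion–exclusion the count is 364 − 220 + 4 = 148.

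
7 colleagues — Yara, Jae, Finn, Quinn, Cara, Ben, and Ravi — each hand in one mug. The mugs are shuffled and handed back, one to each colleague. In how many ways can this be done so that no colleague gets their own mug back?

1854

This is the derangement count D_7: permutations of 7 items with no fixed point.
By inclusion–exclusion this is Σ_{j=0}^{7} (−1)^j C(7,j)·(7−j)!.
Computing: 5040 − 5040 + 2520 − 840 + 210 − 42 + 7 − 1 = 1854.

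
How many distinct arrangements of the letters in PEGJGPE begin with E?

180

With the first slot taken by E, it remains to arrange the other 6 letters (PGJGPE).
Those 6 letters have G appearing twice and P appearing twice, giving (6)!/(2!·2!) = 180.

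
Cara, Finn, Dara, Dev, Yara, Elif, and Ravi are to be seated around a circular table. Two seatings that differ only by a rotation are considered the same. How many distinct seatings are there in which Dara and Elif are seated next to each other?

240

Glue Dara and Elif into a block (2 internal orders). Seating 6 units around a circle gives (5)! arrangements.
So 2 × (5)! = 2 × 120 = 240.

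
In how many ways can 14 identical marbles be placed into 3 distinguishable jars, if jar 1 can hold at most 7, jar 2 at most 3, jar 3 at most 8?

Without the upper bounds there are C(16,2) = 120 ways to split 14 among 3 jars.
Subtract solutions that violate a single cap (substitute x_i' = x_i − (cap_i+1)): x_1 ≥ 8 gives C(8,2) = 28; x_2 ≥ 4 gives C(12,2) = 66; x_3 ≥ 9 gives C(7,2) = 21. Together 115.
Add back pairs where two caps are both exceeded: 6 + 0 + 3 = 9.
By inclusion–exclusion the count is 120 − 115 + 9 = 14.

14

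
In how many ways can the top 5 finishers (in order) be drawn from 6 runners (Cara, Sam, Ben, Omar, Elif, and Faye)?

There are 6 choices for 1st place, 5 for 2nd, and so on down to 2 for position 5.
That gives 6 × 5 × 4 × 3 × 2 = 720.

720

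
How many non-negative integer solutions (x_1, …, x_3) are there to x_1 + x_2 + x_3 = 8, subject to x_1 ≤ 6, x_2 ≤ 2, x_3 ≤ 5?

15

Without the upper bounds there are C(10,2) = 45 ways to split 8 among 3 variables.
Subtract solutions that violate a single cap (substitute x_i' = x_i − (cap_i+1)): x_1 ≥ 7 gives C(3,2) = 3; x_2 ≥ 3 gives C(7,2) = 21; x_3 ≥ 6 gives C(4,2) = 6. Together 30.
No two caps can be exceeded simultaneously, so the pair terms are all 0.
By inclusion–exclusion the count is 45 − 30 + 0 = 15.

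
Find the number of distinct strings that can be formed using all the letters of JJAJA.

JJAJA has 5 letters with A appearing twice and J appearing 3 times.
Dividing 5! = 120 by 3!·2! = 12 for the repeated letters gives 10.

10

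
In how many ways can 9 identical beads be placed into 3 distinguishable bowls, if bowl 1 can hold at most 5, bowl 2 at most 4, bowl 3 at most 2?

6

Ignoring the caps, the number of non-negative solutions to x_1+…+x_3 = 9 is C(11,2) = 55.
Subtract solutions that violate a single cap (substitute x_i' = x_i − (cap_i+1)): x_1 ≥ 6 gives C(5,2) = 10; x_2 ≥ 5 gives C(6,2) = 15; x_3 ≥ 3 gives C(8,2) = 28. Together 53.
Add back pairs where two caps are both exceeded: 0 + 1 + 3 = 4.
By inclusion–exclusion the count is 55 − 53 + 4 = 6.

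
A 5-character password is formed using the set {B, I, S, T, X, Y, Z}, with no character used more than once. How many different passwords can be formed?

Choose and order 5 of the 7 symbols: the first character has 7 options, the next 6, and so on down to 3.
That product is 7 × 6 × 5 × 4 × 3 = 2520.

2520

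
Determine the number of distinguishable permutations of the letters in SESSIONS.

The 8 letters of SESSIONS have repeats: S appearing 4 times.
Dividing 8! = 40320 by 4! = 24 for the repeated letters gives 1680.

1680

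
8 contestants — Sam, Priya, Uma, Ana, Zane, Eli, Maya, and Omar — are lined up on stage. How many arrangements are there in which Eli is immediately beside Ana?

Glue Eli and Ana into one block (2 internal orders), leaving 7 units to arrange in a row.
So the count is 2·(7)! = 10080.

10080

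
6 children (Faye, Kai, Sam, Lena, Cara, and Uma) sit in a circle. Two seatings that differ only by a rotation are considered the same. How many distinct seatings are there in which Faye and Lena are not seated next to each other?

72

Without the restriction there are (5)! = 120 seatings.
Those with Faye next to Lena: fuse the pair into one unit and seat 5 units around a circle — 2·(4)! = 48.
Subtracting, 120 − 48 = 72.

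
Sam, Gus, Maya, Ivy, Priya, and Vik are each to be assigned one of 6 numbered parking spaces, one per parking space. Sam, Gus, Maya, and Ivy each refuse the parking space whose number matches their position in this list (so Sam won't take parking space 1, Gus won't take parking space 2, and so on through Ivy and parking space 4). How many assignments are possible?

362

Let Aᵢ (for 1 ≤ i ≤ 4) be the placements that put person i in their forbidden parking space. Any j of these fix j positions, leaving (6−j)! ways to fill the rest, and there are C(4,j) ways to pick which j.
By inclusion–exclusion, the number of valid placements is Σ_{j=0}^{4} (−1)^j C(4,j)·(6−j)!.
Computing: 720 − 480 + 144 − 24 + 2 = 362.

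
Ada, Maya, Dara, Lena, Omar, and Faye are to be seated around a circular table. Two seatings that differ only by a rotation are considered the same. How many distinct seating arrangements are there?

120

Seat Ada anywhere (absorbing the rotational symmetry), then permute the other 5: (5)! = 120.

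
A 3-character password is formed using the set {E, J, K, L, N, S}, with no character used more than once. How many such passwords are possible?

120

Choose and order 3 of the 6 symbols: the first character has 6 options, the next 5, then 4.
That product is 6 × 5 × 4 = 120.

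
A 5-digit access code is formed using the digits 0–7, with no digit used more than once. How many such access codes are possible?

With no repetition, fill the 5 digits in order: 8 choices, then 7, down to 4.
8 × 7 × 6 × 5 × 4 = 6720.

6720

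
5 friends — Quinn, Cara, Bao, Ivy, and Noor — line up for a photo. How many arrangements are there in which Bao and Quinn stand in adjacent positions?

Glue Bao and Quinn into one block (2 internal orders), leaving 4 units to arrange in a row.
That gives 2 × 4! = 2 × 24 = 48.

48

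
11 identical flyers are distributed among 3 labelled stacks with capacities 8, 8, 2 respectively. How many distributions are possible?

21

By stars and bars, unrestricted non-negative solutions to x_1+…+x_3 = 11 number C(11+2,2) = 78.
Subtract solutions that violate a single cap (substitute x_i' = x_i − (cap_i+1)): x_1 ≥ 9 gives C(4,2) = 6; x_2 ≥ 9 gives C(4,2) = 6; x_3 ≥ 3 gives C(10,2) = 45. Together 57.
No two caps can be exceeded simultaneously, so the pair terms are all 0.
By inclusion–exclusion the count is 78 − 57 + 0 = 21.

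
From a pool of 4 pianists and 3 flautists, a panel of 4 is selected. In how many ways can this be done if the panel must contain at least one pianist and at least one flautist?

34

With no constraint there are C(7,4) = 35 possible selections.
Subtract selections that omit an entire group: no pianists → C(3,4) = 0; no flautists → C(4,4) = 1.
Both groups omitted at once is impossible, so 35 − 1 = 34.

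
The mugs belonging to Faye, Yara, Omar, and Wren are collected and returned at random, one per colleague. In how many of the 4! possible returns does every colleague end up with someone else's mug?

9

Let Aᵢ be the assignments in which colleague i gets their own mug. We want the size of the complement of A₁∪…∪A_4.
By inclusion–exclusion this is Σ_{j=0}^{4} (−1)^j C(4,j)·(4−j)!.
Computing: 24 − 24 + 12 − 4 + 1 = 9.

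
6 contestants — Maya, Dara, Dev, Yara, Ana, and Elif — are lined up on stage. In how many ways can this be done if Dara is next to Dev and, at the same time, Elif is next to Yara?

Treat {Dara,Dev} as one block (2 orders) and {Elif,Yara} as another (2 orders).
That leaves 4 units to arrange: 2 × 2 × 4! = 4 × 24 = 96.

96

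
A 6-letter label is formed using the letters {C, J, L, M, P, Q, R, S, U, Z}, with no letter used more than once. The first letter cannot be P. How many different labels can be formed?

The first letter has 10−1 = 9 choices (anything except P).
The remaining 5 letters are filled from the other 9 symbols without repetition: 9 × 8 × 7 × 6 × 5 = 15120.
Total: 9 × 15120 = 136080.

136080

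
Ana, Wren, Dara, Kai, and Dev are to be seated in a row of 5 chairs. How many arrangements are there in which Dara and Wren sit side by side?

48

Treat {Dara, Wren} as a single unit. There are 4 units to order, and the pair itself can be ordered 2 ways.
That gives 2 × 4! = 2 × 24 = 48.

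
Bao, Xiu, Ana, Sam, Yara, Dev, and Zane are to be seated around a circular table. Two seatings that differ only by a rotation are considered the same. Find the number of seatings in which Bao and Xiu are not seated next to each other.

480

All circular seatings of 7 people number (6)! = 720.
Those with Bao next to Xiu: fuse the pair into one unit and seat 6 units around a circle — 2·(5)! = 240.
Subtracting, 720 − 240 = 480.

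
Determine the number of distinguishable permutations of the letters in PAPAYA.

PAPAYA has 6 letters with A appearing 3 times and P appearing twice.
The number of distinct arrangements is 6!/(3!·2!) = 720/12 = 60.

60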